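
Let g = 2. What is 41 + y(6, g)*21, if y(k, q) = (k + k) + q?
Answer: 335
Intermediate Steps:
y(k, q) = q + 2*k (y(k, q) = 2*k + q = q + 2*k)
41 + y(6, g)*21 = 41 + (2 + 2*6)*21 = 41 + (2 + 12)*21 = 41 + 14*21 = 41 + 294 = 335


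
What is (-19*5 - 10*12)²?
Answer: 46225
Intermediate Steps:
(-19*5 - 10*12)² = (-95 - 120)² = (-215)² = 46225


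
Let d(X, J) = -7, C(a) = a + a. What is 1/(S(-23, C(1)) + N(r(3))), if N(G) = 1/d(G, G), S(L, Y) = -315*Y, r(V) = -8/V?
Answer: -7/4411 ≈ -0.0015869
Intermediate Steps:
C(a) = 2*a
N(G) = -⅐ (N(G) = 1/(-7) = -⅐)
1/(S(-23, C(1)) + N(r(3))) = 1/(-630 - ⅐) = 1/(-4411/7) = -7/4411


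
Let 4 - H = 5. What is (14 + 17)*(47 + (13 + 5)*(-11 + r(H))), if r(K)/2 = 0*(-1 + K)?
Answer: -4681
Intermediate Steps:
H = -1 (H = 4 - 1*5 = 4 - 5 = -1)
r(K) = 0 (r(K) = 2*(0*(-1 + K)) = 2*0 = 0)
(14 + 17)*(47 + (13 + 5)*(-11 + r(H))) = (14 + 17)*(47 + (13 + 5)*(-11 + 0)) = 31*(47 + 18*(-11)) = 31*(47 - 198) = 31*(-151) = -4681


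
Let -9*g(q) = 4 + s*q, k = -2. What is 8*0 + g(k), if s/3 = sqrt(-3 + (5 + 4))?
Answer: -4/9 + 2*sqrt(6)/3 ≈ 1.1885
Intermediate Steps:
s = 3*sqrt(6) (s = 3*sqrt(-3 + (5 + 4)) = 3*sqrt(-3 + 9) = 3*sqrt(6) ≈ 7.3485)
g(q) = -4/9 - q*sqrt(6)/3 (g(q) = -(4 + (3*sqrt(6))*q)/9 = -(4 + 3*q*sqrt(6))/9 = -4/9 - q*sqrt(6)/3)
8*0 + g(k) = 8*0 + (-4/9 - 1/3*(-2)*sqrt(6)) = 0 + (-4/9 + 2*sqrt(6)/3) = -4/9 + 2*sqrt(6)/3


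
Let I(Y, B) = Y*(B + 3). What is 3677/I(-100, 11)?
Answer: -3677/1400 ≈ -2.6264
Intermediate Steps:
I(Y, B) = Y*(3 + B)
3677/I(-100, 11) = 3677/((-100*(3 + 11))) = 3677/((-100*14)) = 3677/(-1400) = 3677*(-1/1400) = -3677/1400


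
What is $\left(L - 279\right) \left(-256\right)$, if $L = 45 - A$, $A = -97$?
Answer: $35072$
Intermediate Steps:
$L = 142$ ($L = 45 - -97 = 45 + 97 = 142$)
$\left(L - 279\right) \left(-256\right) = \left(142 - 279\right) \left(-256\right) = \left(-137\right) \left(-256\right) = 35072$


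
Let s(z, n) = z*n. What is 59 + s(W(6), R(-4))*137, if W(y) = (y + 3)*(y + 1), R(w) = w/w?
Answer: 8690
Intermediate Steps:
R(w) = 1
W(y) = (1 + y)*(3 + y) (W(y) = (3 + y)*(1 + y) = (1 + y)*(3 + y))
s(z, n) = n*z
59 + s(W(6), R(-4))*137 = 59 + (1*(3 + 6**2 + 4*6))*137 = 59 + (1*(3 + 36 + 24))*137 = 59 + (1*63)*137 = 59 + 63*137 = 59 + 8631 = 8690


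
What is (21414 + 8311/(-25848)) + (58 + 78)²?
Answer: 1031585369/25848 ≈ 39910.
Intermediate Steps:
(21414 + 8311/(-25848)) + (58 + 78)² = (21414 + 8311*(-1/25848)) + 136² = (21414 - 8311/25848) + 18496 = 553500761/25848 + 18496 = 1031585369/25848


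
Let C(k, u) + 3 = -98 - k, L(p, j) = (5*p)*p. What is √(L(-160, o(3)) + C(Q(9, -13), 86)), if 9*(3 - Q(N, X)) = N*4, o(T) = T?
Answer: 10*√1279 ≈ 357.63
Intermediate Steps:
Q(N, X) = 3 - 4*N/9 (Q(N, X) = 3 - N*4/9 = 3 - 4*N/9)
L(p, j) = 5*p²
C(k, u) = -101 - k (C(k, u) = -3 + (-98 - k) = -101 - k)
√(L(-160, o(3)) + C(Q(9, -13), 86)) = √(5*(-160)² + (-101 - (3 - 4/9*9))) = √(5*25600 + (-101 - (3 - 4))) = √(128000 + (-101 - 1*(-1))) = √(128000 + (-101 + 1)) = √(128000 - 100) = √127900 = 10*√1279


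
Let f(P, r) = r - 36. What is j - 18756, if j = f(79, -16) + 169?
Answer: -18639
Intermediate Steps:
f(P, r) = -36 + r
j = 117 (j = (-36 - 16) + 169 = -52 + 169 = 117)
j - 18756 = 117 - 18756 = -18639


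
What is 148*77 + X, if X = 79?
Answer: 11475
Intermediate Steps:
148*77 + X = 148*77 + 79 = 11396 + 79 = 11475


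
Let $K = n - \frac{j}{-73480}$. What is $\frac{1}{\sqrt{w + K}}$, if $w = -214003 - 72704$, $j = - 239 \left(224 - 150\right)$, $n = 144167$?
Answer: $- \frac{2 i \sqrt{48101187748955}}{5236928443} \approx - 0.0026487 i$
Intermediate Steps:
$j = -17686$ ($j = \left(-239\right) 74 = -17686$)
$w = -286707$
$K = \frac{5296686737}{36740}$ ($K = 144167 - - \frac{17686}{-73480} = 144167 - \left(-17686\right) \left(- \frac{1}{73480}\right) = 144167 - \frac{8843}{36740} = \frac{5296686737}{36740} \approx 1.4417 \cdot 10^{5}$)
$\frac{1}{\sqrt{w + K}} = \frac{1}{\sqrt{-286707 + \frac{5296686737}{36740}}} = \frac{1}{\sqrt{- \frac{5236928443}{36740}}} = \frac{1}{\frac{1}{18370} i \sqrt{48101187748955}} = - \frac{2 i \sqrt{48101187748955}}{5236928443}$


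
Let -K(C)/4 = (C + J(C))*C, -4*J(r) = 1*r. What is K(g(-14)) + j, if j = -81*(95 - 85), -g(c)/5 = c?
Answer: -15510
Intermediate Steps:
J(r) = -r/4
g(c) = -5*c
j = -810 (j = -81*10 = -810)
K(C) = -3*C² (K(C) = -4*(C - C/4)*C = -4*3*C/4*C = -3*C²)
K(g(-14)) + j = -3*(-5*(-14))² - 810 = -3*70² - 810 = -3*4900 - 810 = -14700 - 810 = -15510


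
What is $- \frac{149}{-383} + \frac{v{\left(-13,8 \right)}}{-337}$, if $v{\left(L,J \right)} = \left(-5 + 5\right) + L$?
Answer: $\frac{55192}{129071} \approx 0.42761$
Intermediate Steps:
$v{\left(L,J \right)} = L$ ($v{\left(L,J \right)} = 0 + L = L$)
$- \frac{149}{-383} + \frac{v{\left(-13,8 \right)}}{-337} = - \frac{149}{-383} - \frac{13}{-337} = \left(-149\right) \left(- \frac{1}{383}\right) - - \frac{13}{337} = \frac{149}{383} + \frac{13}{337} = \frac{55192}{129071}$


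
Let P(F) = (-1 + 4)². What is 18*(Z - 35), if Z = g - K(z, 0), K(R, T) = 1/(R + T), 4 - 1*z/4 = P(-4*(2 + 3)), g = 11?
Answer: -4311/10 ≈ -431.10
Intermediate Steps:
P(F) = 9 (P(F) = 3² = 9)
z = -20 (z = 16 - 4*9 = 16 - 36 = -20)
Z = 221/20 (Z = 11 - 1/(-20 + 0) = 11 - 1/(-20) = 11 - 1*(-1/20) = 11 + 1/20 = 221/20 ≈ 11.050)
18*(Z - 35) = 18*(221/20 - 35) = 18*(-479/20) = -4311/10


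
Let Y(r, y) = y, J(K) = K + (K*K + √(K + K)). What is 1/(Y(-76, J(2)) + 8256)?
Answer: 1/8264 ≈ 0.00012101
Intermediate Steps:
J(K) = K + K² + √2*√K (J(K) = K + (K² + √(2*K)) = K + (K² + √2*√K) = K + K² + √2*√K)
1/(Y(-76, J(2)) + 8256) = 1/((2 + 2² + √2*√2) + 8256) = 1/((2 + 4 + 2) + 8256) = 1/(8 + 8256) = 1/8264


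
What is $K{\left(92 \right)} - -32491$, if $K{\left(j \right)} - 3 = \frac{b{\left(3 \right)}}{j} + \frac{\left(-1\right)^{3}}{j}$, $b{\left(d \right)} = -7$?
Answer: $\frac{747360}{23} \approx 32494.0$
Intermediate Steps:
$K{\left(j \right)} = 3 - \frac{8}{j}$ ($K{\left(j \right)} = 3 - \left(\frac{7}{j} - \frac{\left(-1\right)^{3}}{j}\right) = 3 - \frac{8}{j}$)
$K{\left(92 \right)} - -32491 = \left(3 - \frac{8}{92}\right) - -32491 = \left(3 - \frac{2}{23}\right) + 32491 = \frac{67}{23} + 32491 = \frac{747360}{23}$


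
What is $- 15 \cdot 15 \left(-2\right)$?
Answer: $450$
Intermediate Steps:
$- 15 \cdot 15 \left(-2\right) = \left(-15\right) \left(-30\right) = 450$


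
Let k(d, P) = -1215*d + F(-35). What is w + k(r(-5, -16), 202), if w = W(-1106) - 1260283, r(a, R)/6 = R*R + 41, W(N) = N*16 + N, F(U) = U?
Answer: -3444250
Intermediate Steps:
W(N) = 17*N (W(N) = 16*N + N = 17*N)
r(a, R) = 246 + 6*R² (r(a, R) = 6*(R*R + 41) = 6*(R² + 41) = 6*(41 + R²) = 246 + 6*R²)
k(d, P) = -35 - 1215*d (k(d, P) = -1215*d - 35 = -35 - 1215*d)
w = -1279085 (w = 17*(-1106) - 1260283 = -18802 - 1260283 = -1279085)
w + k(r(-5, -16), 202) = -1279085 + (-35 - 1215*(246 + 6*(-16)²)) = -1279085 + (-35 - 1215*(246 + 6*256)) = -1279085 + (-35 - 1215*(246 + 1536)) = -1279085 + (-35 - 1215*1782) = -1279085 + (-35 - 2165130) = -1279085 - 2165165 = -3444250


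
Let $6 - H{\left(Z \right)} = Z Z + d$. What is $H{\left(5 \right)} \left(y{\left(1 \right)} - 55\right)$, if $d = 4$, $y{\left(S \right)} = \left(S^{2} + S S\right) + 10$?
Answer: $989$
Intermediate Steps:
$y{\left(S \right)} = 10 + 2 S^{2}$ ($y{\left(S \right)} = \left(S^{2} + S^{2}\right) + 10 = 2 S^{2} + 10 = 10 + 2 S^{2}$)
$H{\left(Z \right)} = 2 - Z^{2}$ ($H{\left(Z \right)} = 6 - \left(Z Z + 4\right) = 6 - \left(Z^{2} + 4\right) = 6 - \left(4 + Z^{2}\right) = 2 - Z^{2}$)
$H{\left(5 \right)} \left(y{\left(1 \right)} - 55\right) = \left(2 - 5^{2}\right) \left(\left(10 + 2 \cdot 1^{2}\right) - 55\right) = \left(2 - 25\right) \left(\left(10 + 2 \cdot 1\right) - 55\right) = \left(2 - 25\right) \left(\left(10 + 2\right) - 55\right) = - 23 \left(12 - 55\right) = \left(-23\right) \left(-43\right) = 989$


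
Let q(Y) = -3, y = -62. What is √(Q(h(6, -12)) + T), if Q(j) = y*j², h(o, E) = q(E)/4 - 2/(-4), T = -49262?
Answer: I*√788254/4 ≈ 221.96*I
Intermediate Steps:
h(o, E) = -¼ (h(o, E) = -3/4 - 2/(-4) = -3*¼ - 2*(-¼) = -¾ + ½ = -¼)
Q(j) = -62*j²
√(Q(h(6, -12)) + T) = √(-62*(-¼)² - 49262) = √(-62*1/16 - 49262) = √(-31/8 - 49262) = √(-394127/8) = I*√788254/4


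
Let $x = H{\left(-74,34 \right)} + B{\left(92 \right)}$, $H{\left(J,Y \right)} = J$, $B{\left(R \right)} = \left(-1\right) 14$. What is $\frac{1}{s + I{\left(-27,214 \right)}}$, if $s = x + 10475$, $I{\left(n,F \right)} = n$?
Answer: $\frac{1}{10360} \approx 9.6525 \cdot 10^{-5}$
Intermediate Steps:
$B{\left(R \right)} = -14$
$x = -88$ ($x = -74 - 14 = -88$)
$s = 10387$ ($s = -88 + 10475 = 10387$)
$\frac{1}{s + I{\left(-27,214 \right)}} = \frac{1}{10387 - 27} = \frac{1}{10360}$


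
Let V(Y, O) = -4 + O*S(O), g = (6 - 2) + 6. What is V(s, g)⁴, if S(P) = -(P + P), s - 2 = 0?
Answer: 1731891456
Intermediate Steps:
s = 2 (s = 2 + 0 = 2)
g = 10 (g = 4 + 6 = 10)
S(P) = -2*P
V(Y, O) = -4 - 2*O² (V(Y, O) = -4 + O*(-2*O) = -4 - 2*O²)
V(s, g)⁴ = (-4 - 2*10²)⁴ = (-4 - 2*100)⁴ = (-4 - 200)⁴ = (-204)⁴ = 1731891456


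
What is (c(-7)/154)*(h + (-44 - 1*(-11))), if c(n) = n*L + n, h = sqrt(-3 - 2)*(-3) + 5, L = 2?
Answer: 42/11 + 9*I*sqrt(5)/22 ≈ 3.8182 + 0.91475*I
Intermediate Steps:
h = 5 - 3*I*sqrt(5) (h = sqrt(-5)*(-3) + 5 = (I*sqrt(5))*(-3) + 5 = -3*I*sqrt(5) + 5 = 5 - 3*I*sqrt(5) ≈ 5.0 - 6.7082*I)
c(n) = 3*n (c(n) = n*2 + n = 2*n + n = 3*n)
(c(-7)/154)*(h + (-44 - 1*(-11))) = ((3*(-7))/154)*((5 - 3*I*sqrt(5)) + (-44 - 1*(-11))) = (-21*1/154)*((5 - 3*I*sqrt(5)) + (-44 + 11)) = -3*((5 - 3*I*sqrt(5)) - 33)/22 = -3*(-28 - 3*I*sqrt(5))/22 = 42/11 + 9*I*sqrt(5)/22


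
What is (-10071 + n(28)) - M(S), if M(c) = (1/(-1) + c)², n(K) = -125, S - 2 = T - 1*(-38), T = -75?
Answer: -11492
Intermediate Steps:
S = -35 (S = 2 + (-75 - 1*(-38)) = 2 + (-75 + 38) = 2 - 37 = -35)
M(c) = (-1 + c)²
(-10071 + n(28)) - M(S) = (-10071 - 125) - (-1 - 35)² = -10196 - 1*(-36)² = -10196 - 1*1296 = -10196 - 1296 = -11492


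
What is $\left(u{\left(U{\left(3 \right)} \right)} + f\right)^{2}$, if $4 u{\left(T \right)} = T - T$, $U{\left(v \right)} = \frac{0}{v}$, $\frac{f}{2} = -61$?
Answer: $14884$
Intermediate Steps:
$f = -122$ ($f = 2 \left(-61\right) = -122$)
$U{\left(v \right)} = 0$
$u{\left(T \right)} = 0$ ($u{\left(T \right)} = \frac{T - T}{4} = \frac{1}{4} \cdot 0 = 0$)
$\left(u{\left(U{\left(3 \right)} \right)} + f\right)^{2} = \left(0 - 122\right)^{2} = \left(-122\right)^{2} = 14884$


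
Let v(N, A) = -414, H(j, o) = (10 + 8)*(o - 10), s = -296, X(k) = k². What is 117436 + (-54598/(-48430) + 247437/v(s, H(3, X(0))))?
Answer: 130146298799/1113890 ≈ 1.1684e+5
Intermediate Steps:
H(j, o) = -180 + 18*o (H(j, o) = 18*(-10 + o) = -180 + 18*o)
117436 + (-54598/(-48430) + 247437/v(s, H(3, X(0)))) = 117436 + (-54598/(-48430) + 247437/(-414)) = 117436 + (-54598*(-1/48430) + 247437*(-1/414)) = 117436 + (27299/24215 - 27493/46) = 117436 - 664487241/1113890 = 130146298799/1113890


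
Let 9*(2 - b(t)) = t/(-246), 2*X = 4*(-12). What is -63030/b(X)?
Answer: -11629035/367 ≈ -31687.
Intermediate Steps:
X = -24 (X = (4*(-12))/2 = (½)*(-48) = -24)
b(t) = 2 + t/2214 (b(t) = 2 - t/(9*(-246)) = 2 - t*(-1)/(9*246) = 2 - (-1)*t/2214 = 2 + t/2214)
-63030/b(X) = -63030/(2 + (1/2214)*(-24)) = -63030/(2 - 4/369) = -63030/734/369 = -63030*369/734 = -11629035/367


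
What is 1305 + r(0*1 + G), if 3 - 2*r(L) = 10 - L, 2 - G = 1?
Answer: 1302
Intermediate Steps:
G = 1 (G = 2 - 1*1 = 2 - 1 = 1)
r(L) = -7/2 + L/2 (r(L) = 3/2 - (10 - L)/2 = 3/2 + (-5 + L/2) = -7/2 + L/2)
1305 + r(0*1 + G) = 1305 + (-7/2 + (0*1 + 1)/2) = 1305 + (-7/2 + (0 + 1)/2) = 1305 + (-7/2 + (½)*1) = 1305 + (-7/2 + ½) = 1305 - 3 = 1302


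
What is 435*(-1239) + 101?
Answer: -538864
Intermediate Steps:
435*(-1239) + 101 = -538965 + 101 = -538864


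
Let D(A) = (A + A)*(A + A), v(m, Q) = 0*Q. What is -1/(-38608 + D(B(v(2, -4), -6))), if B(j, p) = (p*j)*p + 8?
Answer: 1/38352 ≈ 2.6074e-5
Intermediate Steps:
v(m, Q) = 0
B(j, p) = 8 + j*p² (B(j, p) = (j*p)*p + 8 = j*p² + 8 = 8 + j*p²)
D(A) = 4*A² (D(A) = (2*A)*(2*A) = 4*A²)
-1/(-38608 + D(B(v(2, -4), -6))) = -1/(-38608 + 4*(8 + 0*(-6)²)²) = -1/(-38608 + 4*(8 + 0*36)²) = -1/(-38608 + 4*(8 + 0)²) = -1/(-38608 + 4*8²) = -1/(-38608 + 4*64) = -1/(-38608 + 256) = -1/(-38352) = -1*(-1/38352) = 1/38352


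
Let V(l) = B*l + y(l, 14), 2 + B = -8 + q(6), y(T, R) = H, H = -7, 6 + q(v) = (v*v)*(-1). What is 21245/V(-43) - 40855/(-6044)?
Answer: 219470575/13472076 ≈ 16.291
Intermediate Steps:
q(v) = -6 - v**2 (q(v) = -6 + (v*v)*(-1) = -6 + v**2*(-1) = -6 - v**2)
y(T, R) = -7
B = -52 (B = -2 + (-8 + (-6 - 1*6**2)) = -2 + (-8 + (-6 - 1*36)) = -2 + (-8 + (-6 - 36)) = -2 + (-8 - 42) = -2 - 50 = -52)
V(l) = -7 - 52*l (V(l) = -52*l - 7 = -7 - 52*l)
21245/V(-43) - 40855/(-6044) = 21245/(-7 - 52*(-43)) - 40855/(-6044) = 21245/(-7 + 2236) - 40855*(-1/6044) = 21245/2229 + 40855/6044 = 219470575/13472076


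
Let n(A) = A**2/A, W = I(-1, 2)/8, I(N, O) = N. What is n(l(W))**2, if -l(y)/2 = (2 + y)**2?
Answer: 50625/1024 ≈ 49.438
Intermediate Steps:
W = -1/8 ≈ -0.12500
l(y) = -2*(2 + y)**2
n(A) = A
n(l(W))**2 = (-2*(2 - 1/8)**2)**2 = (-2*(15/8)**2)**2 = (-2*225/64)**2 = (-225/32)**2 = 50625/1024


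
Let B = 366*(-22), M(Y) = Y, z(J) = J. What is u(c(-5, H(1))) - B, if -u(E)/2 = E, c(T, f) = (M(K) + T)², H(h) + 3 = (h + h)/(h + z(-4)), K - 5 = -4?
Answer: 8020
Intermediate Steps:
K = 1 (K = 5 - 4 = 1)
H(h) = -3 + 2*h/(-4 + h) (H(h) = -3 + (h + h)/(h - 4) = -3 + (2*h)/(-4 + h) = -3 + 2*h/(-4 + h))
c(T, f) = (1 + T)²
u(E) = -2*E
B = -8052
u(c(-5, H(1))) - B = -2*(1 - 5)² - 1*(-8052) = -2*(-4)² + 8052 = -2*16 + 8052 = -32 + 8052 = 8020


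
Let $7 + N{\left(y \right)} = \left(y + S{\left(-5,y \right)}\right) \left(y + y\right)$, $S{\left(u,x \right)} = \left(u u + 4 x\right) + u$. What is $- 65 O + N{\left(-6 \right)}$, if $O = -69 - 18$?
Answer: $5768$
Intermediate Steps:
$S{\left(u,x \right)} = u + u^{2} + 4 x$ ($S{\left(u,x \right)} = \left(u^{2} + 4 x\right) + u = u + u^{2} + 4 x$)
$O = -87$ ($O = -69 - 18 = -87$)
$N{\left(y \right)} = -7 + 2 y \left(20 + 5 y\right)$ ($N{\left(y \right)} = -7 + \left(y + \left(-5 + \left(-5\right)^{2} + 4 y\right)\right) \left(y + y\right) = -7 + \left(y + \left(-5 + 25 + 4 y\right)\right) 2 y = -7 + \left(y + \left(20 + 4 y\right)\right) 2 y = -7 + \left(20 + 5 y\right) 2 y = -7 + 2 y \left(20 + 5 y\right)$)
$- 65 O + N{\left(-6 \right)} = \left(-65\right) \left(-87\right) + \left(-7 + 10 \left(-6\right)^{2} + 40 \left(-6\right)\right) = 5655 - -113 = 5655 + 113 = 5768$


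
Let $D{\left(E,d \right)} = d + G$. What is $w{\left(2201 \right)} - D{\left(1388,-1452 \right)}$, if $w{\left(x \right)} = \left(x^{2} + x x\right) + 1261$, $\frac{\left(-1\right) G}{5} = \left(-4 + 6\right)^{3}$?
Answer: $9691555$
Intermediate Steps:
$G = -40$ ($G = - 5 \left(-4 + 6\right)^{3} = - 5 \cdot 2^{3} = \left(-5\right) 8 = -40$)
$D{\left(E,d \right)} = -40 + d$ ($D{\left(E,d \right)} = d - 40 = -40 + d$)
$w{\left(x \right)} = 1261 + 2 x^{2}$ ($w{\left(x \right)} = \left(x^{2} + x^{2}\right) + 1261 = 2 x^{2} + 1261 = 1261 + 2 x^{2}$)
$w{\left(2201 \right)} - D{\left(1388,-1452 \right)} = \left(1261 + 2 \cdot 2201^{2}\right) - \left(-40 - 1452\right) = \left(1261 + 2 \cdot 4844401\right) - -1492 = \left(1261 + 9688802\right) + 1492 = 9690063 + 1492 = 9691555$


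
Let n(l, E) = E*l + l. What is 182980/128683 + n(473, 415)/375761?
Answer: 94077444324/48354052763 ≈ 1.9456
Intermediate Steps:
n(l, E) = l + E*l
182980/128683 + n(473, 415)/375761 = 182980/128683 + (473*(1 + 415))/375761 = 182980*(1/128683) + (473*416)*(1/375761) = 182980/128683 + 196768*(1/375761) = 182980/128683 + 196768/375761 = 94077444324/48354052763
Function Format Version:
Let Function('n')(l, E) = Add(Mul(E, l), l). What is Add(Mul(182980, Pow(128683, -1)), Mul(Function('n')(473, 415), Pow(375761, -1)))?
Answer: Rational(94077444324, 48354052763) ≈ 1.9456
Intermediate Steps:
Function('n')(l, E) = Add(l, Mul(E, l))
Add(Mul(182980, Pow(128683, -1)), Mul(Function('n')(473, 415), Pow(375761, -1))) = Add(Mul(182980, Pow(128683, -1)), Mul(Mul(473, Add(1, 415)), Pow(375761, -1))) = Add(Mul(182980, Rational(1, 128683)), Mul(Mul(473, 416), Rational(1, 375761))) = Add(Rational(182980, 128683), Mul(196768, Rational(1, 375761))) = Add(Rational(182980, 128683), Rational(196768, 375761)) = Rational(94077444324, 48354052763)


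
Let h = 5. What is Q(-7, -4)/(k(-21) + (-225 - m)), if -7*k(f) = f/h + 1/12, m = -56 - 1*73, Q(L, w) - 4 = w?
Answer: 0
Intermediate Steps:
Q(L, w) = 4 + w
m = -129 (m = -56 - 73 = -129)
k(f) = -1/84 - f/35 (k(f) = -(f/5 + 1/12)/7 = -(1/12 + f/5)/7 = -1/84 - f/35)
Q(-7, -4)/(k(-21) + (-225 - m)) = (4 - 4)/((-1/84 - 1/35*(-21)) + (-225 - 1*(-129))) = 0/((-1/84 + ⅗) + (-225 + 129)) = 0/(247/420 - 96) = 0/(-40073/420) = -420/40073*0 = 0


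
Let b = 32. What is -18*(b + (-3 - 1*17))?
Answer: -216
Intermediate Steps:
-18*(b + (-3 - 1*17)) = -18*(32 + (-3 - 1*17)) = -18*(32 + (-3 - 17)) = -18*(32 - 20) = -18*12 = -216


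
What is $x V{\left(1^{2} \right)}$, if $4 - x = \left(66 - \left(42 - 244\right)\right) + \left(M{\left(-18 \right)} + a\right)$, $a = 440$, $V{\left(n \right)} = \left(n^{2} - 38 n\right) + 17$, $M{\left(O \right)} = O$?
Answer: $13720$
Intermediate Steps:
$V{\left(n \right)} = 17 + n^{2} - 38 n$
$x = -686$ ($x = 4 - \left(\left(66 - \left(42 - 244\right)\right) + \left(-18 + 440\right)\right) = 4 - \left(\left(66 - \left(42 - 244\right)\right) + 422\right) = 4 - \left(\left(66 - -202\right) + 422\right) = 4 - \left(\left(66 + 202\right) + 422\right) = 4 - \left(268 + 422\right) = 4 - 690 = -686$)
$x V{\left(1^{2} \right)} = - 686 \left(17 + \left(1^{2}\right)^{2} - 38 \cdot 1^{2}\right) = - 686 \left(17 + 1^{2} - 38\right) = - 686 \left(17 + 1 - 38\right) = \left(-686\right) \left(-20\right) = 13720$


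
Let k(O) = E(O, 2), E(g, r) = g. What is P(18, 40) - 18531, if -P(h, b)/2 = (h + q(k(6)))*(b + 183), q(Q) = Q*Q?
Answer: -42615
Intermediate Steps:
k(O) = O
q(Q) = Q²
P(h, b) = -2*(36 + h)*(183 + b) (P(h, b) = -2*(h + 6²)*(b + 183) = -2*(h + 36)*(183 + b) = -2*(36 + h)*(183 + b))
P(18, 40) - 18531 = (-13176 - 366*18 - 72*40 - 2*40*18) - 18531 = (-13176 - 6588 - 2880 - 1440) - 18531 = -24084 - 18531 = -42615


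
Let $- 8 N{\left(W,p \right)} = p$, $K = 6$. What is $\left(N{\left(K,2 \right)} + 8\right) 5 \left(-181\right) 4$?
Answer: $-28055$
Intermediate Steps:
$N{\left(W,p \right)} = - \frac{p}{8}$
$\left(N{\left(K,2 \right)} + 8\right) 5 \left(-181\right) 4 = \left(\left(- \frac{1}{8}\right) 2 + 8\right) 5 \left(-181\right) 4 = \left(- \frac{1}{4} + 8\right) 5 \left(-181\right) 4 = \frac{31}{4} \cdot 5 \left(-181\right) 4 = \frac{155}{4} \left(-181\right) 4 = \left(- \frac{28055}{4}\right) 4 = -28055$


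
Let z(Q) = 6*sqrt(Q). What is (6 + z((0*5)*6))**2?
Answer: 36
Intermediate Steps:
(6 + z((0*5)*6))**2 = (6 + 6*sqrt((0*5)*6))**2 = (6 + 6*sqrt(0*6))**2 = (6 + 6*sqrt(0))**2 = (6 + 6*0)**2 = (6 + 0)**2 = 6**2 = 36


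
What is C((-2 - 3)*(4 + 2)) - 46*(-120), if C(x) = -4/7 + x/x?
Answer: 38643/7 ≈ 5520.4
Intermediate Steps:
C(x) = 3/7 (C(x) = -4*⅐ + 1 = -4/7 + 1 = 3/7)
C((-2 - 3)*(4 + 2)) - 46*(-120) = 3/7 - 46*(-120) = 3/7 + 5520 = 38643/7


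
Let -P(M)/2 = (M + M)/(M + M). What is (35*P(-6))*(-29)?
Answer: 2030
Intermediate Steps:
P(M) = -2 (P(M) = -2*(M + M)/(M + M) = -2*2*M/(2*M) = -2*2*M*1/(2*M) = -2*1 = -2)
(35*P(-6))*(-29) = (35*(-2))*(-29) = -70*(-29) = 2030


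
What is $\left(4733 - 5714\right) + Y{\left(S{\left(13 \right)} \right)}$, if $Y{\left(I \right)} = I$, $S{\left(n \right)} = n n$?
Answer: $-812$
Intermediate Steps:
$S{\left(n \right)} = n^{2}$
$\left(4733 - 5714\right) + Y{\left(S{\left(13 \right)} \right)} = \left(4733 - 5714\right) + 13^{2} = -981 + 169 = -812$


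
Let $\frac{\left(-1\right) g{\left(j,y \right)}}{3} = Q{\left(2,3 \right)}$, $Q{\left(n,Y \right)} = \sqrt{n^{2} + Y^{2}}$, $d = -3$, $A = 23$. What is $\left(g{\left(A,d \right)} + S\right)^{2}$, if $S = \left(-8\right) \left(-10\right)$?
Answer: $6517 - 480 \sqrt{13} \approx 4786.3$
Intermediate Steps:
$Q{\left(n,Y \right)} = \sqrt{Y^{2} + n^{2}}$
$g{\left(j,y \right)} = - 3 \sqrt{13}$ ($g{\left(j,y \right)} = - 3 \sqrt{3^{2} + 2^{2}} = - 3 \sqrt{9 + 4} = - 3 \sqrt{13}$)
$S = 80$
$\left(g{\left(A,d \right)} + S\right)^{2} = \left(- 3 \sqrt{13} + 80\right)^{2} = \left(80 - 3 \sqrt{13}\right)^{2}$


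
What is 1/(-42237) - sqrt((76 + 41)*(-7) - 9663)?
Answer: -1/42237 - I*sqrt(10482) ≈ -2.3676e-5 - 102.38*I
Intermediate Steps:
1/(-42237) - sqrt((76 + 41)*(-7) - 9663) = -1/42237 - sqrt(117*(-7) - 9663) = -1/42237 - sqrt(-819 - 9663) = -1/42237 - sqrt(-10482) = -1/42237 - I*sqrt(10482)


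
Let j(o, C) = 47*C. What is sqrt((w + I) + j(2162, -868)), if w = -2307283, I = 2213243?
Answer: 2*I*sqrt(33709) ≈ 367.2*I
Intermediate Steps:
sqrt((w + I) + j(2162, -868)) = sqrt((-2307283 + 2213243) + 47*(-868)) = sqrt(-94040 - 40796) = sqrt(-134836) = 2*I*sqrt(33709)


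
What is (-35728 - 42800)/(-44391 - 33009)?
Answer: 3272/3225 ≈ 1.0146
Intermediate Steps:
(-35728 - 42800)/(-44391 - 33009) = -78528/(-77400) = -78528*(-1/77400) = 3272/3225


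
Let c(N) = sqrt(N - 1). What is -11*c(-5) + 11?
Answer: 11 - 11*I*sqrt(6) ≈ 11.0 - 26.944*I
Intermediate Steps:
c(N) = sqrt(-1 + N)
-11*c(-5) + 11 = -11*sqrt(-1 - 5) + 11 = -11*I*sqrt(6) + 11 = 11 - 11*I*sqrt(6)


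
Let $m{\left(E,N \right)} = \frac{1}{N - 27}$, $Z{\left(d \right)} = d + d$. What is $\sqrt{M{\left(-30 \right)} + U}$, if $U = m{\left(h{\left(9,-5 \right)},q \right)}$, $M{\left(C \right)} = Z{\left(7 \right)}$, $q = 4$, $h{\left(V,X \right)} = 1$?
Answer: $\frac{\sqrt{7383}}{23} \approx 3.7358$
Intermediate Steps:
$Z{\left(d \right)} = 2 d$
$M{\left(C \right)} = 14$ ($M{\left(C \right)} = 2 \cdot 7 = 14$)
$m{\left(E,N \right)} = \frac{1}{-27 + N}$
$U = - \frac{1}{23}$ ($U = \frac{1}{-27 + 4} = \frac{1}{-23} = - \frac{1}{23} \approx -0.043478$)
$\sqrt{M{\left(-30 \right)} + U} = \sqrt{14 - \frac{1}{23}} = \sqrt{\frac{321}{23}} = \frac{\sqrt{7383}}{23}$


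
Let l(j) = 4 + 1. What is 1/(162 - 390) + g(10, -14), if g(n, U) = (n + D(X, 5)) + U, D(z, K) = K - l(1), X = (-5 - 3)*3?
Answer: -913/228 ≈ -4.0044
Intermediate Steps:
X = -24 (X = -8*3 = -24)
l(j) = 5
D(z, K) = -5 + K (D(z, K) = K - 1*5 = K - 5 = -5 + K)
g(n, U) = U + n (g(n, U) = (n + (-5 + 5)) + U = (n + 0) + U = n + U = U + n)
1/(162 - 390) + g(10, -14) = 1/(162 - 390) + (-14 + 10) = 1/(-228) - 4 = -1/228 - 4 = -913/228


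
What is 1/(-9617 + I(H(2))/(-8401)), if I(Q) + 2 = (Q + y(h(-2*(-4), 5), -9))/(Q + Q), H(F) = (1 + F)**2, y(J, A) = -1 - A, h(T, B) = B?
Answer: -151218/1454263487 ≈ -0.00010398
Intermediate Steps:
I(Q) = -2 + (8 + Q)/(2*Q) (I(Q) = -2 + (Q + (-1 - 1*(-9)))/(Q + Q) = -2 + (Q + (-1 + 9))/((2*Q)) = -2 + (Q + 8)*(1/(2*Q)) = -2 + (8 + Q)*(1/(2*Q)) = -2 + (8 + Q)/(2*Q))
1/(-9617 + I(H(2))/(-8401)) = 1/(-9617 + (-3/2 + 4/((1 + 2)**2))/(-8401)) = 1/(-9617 + (-3/2 + 4/(3**2))*(-1/8401)) = 1/(-9617 + (-3/2 + 4/9)*(-1/8401)) = 1/(-9617 - 19/18*(-1/8401)) = 1/(-9617 + 19/151218) = 1/(-1454263487/151218) = -151218/1454263487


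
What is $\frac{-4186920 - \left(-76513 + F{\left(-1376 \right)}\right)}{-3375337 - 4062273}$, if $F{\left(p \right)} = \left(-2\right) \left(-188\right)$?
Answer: $\frac{4110783}{7437610} \approx 0.5527$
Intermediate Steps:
$F{\left(p \right)} = 376$
$\frac{-4186920 - \left(-76513 + F{\left(-1376 \right)}\right)}{-3375337 - 4062273} = \frac{-4186920 + \left(76513 - 376\right)}{-3375337 - 4062273} = \frac{-4186920 + \left(76513 - 376\right)}{-7437610} = \left(-4186920 + 76137\right) \left(- \frac{1}{7437610}\right) = \left(-4110783\right) \left(- \frac{1}{7437610}\right) = \frac{4110783}{7437610}$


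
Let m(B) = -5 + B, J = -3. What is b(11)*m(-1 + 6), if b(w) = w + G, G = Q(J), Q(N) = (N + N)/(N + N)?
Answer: 0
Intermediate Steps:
Q(N) = 1 (Q(N) = (2*N)/((2*N)) = (2*N)*(1/(2*N)) = 1)
G = 1
b(w) = 1 + w (b(w) = w + 1 = 1 + w)
b(11)*m(-1 + 6) = (1 + 11)*(-5 + (-1 + 6)) = 12*(-5 + 5) = 12*0 = 0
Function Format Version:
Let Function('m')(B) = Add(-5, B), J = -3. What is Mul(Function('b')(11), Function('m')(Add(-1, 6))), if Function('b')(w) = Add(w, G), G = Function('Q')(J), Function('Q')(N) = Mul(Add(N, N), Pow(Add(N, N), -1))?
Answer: 0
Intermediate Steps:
Function('Q')(N) = 1 (Function('Q')(N) = Mul(Mul(2, N), Pow(Mul(2, N), -1)) = Mul(Mul(2, N), Mul(Rational(1, 2), Pow(N, -1))) = 1)
G = 1
Function('b')(w) = Add(1, w) (Function('b')(w) = Add(w, 1) = Add(1, w))
Mul(Function('b')(11), Function('m')(Add(-1, 6))) = Mul(Add(1, 11), Add(-5, Add(-1, 6))) = Mul(12, Add(-5, 5)) = Mul(12, 0) = 0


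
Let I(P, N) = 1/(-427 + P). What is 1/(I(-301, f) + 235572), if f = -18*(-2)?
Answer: 728/171496415 ≈ 4.2450e-6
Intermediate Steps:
f = 36
1/(I(-301, f) + 235572) = 1/(1/(-427 - 301) + 235572) = 1/(1/(-728) + 235572) = 1/(-1/728 + 235572) = 1/(171496415/728) = 728/171496415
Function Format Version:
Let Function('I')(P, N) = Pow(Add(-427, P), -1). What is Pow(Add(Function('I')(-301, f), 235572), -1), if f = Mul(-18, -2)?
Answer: Rational(728, 171496415) ≈ 4.2450e-6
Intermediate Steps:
f = 36
Pow(Add(Function('I')(-301, f), 235572), -1) = Pow(Add(Pow(Add(-427, -301), -1), 235572), -1) = Pow(Add(Pow(-728, -1), 235572), -1) = Pow(Add(Rational(-1, 728), 235572), -1) = Pow(Rational(171496415, 728), -1) = Rational(728, 171496415)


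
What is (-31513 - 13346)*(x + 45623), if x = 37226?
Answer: -3716523291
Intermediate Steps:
(-31513 - 13346)*(x + 45623) = (-31513 - 13346)*(37226 + 45623) = -44859*82849 = -3716523291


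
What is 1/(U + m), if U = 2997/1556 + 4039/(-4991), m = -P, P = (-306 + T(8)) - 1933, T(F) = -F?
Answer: 1109428/2494123765 ≈ 0.00044482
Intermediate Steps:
P = -2247 (P = (-306 - 1*8) - 1933 = (-306 - 8) - 1933 = -314 - 1933 = -2247)
m = 2247 (m = -1*(-2247) = 2247)
U = 1239049/1109428 (U = 2997*(1/1556) + 4039*(-1/4991) = 2997/1556 - 577/713 = 1239049/1109428 ≈ 1.1168)
1/(U + m) = 1/(1239049/1109428 + 2247) = 1/(2494123765/1109428) = 1109428/2494123765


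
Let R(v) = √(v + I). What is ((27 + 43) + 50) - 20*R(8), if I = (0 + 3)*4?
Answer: 120 - 40*√5 ≈ 30.557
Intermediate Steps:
I = 12 (I = 3*4 = 12)
R(v) = √(12 + v) (R(v) = √(v + 12) = √(12 + v))
((27 + 43) + 50) - 20*R(8) = ((27 + 43) + 50) - 20*√(12 + 8) = (70 + 50) - 40*√5 = 120 - 40*√5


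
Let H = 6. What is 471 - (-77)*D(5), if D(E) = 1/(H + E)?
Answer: 478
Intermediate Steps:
D(E) = 1/(6 + E)
471 - (-77)*D(5) = 471 - (-77)/(6 + 5) = 471 - (-77)/11 = 471 - 1*(-7) = 471 + 7 = 478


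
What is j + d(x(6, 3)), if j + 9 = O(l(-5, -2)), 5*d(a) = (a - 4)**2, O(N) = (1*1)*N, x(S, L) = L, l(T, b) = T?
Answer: -69/5 ≈ -13.800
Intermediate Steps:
O(N) = N (O(N) = 1*N = N)
d(a) = (-4 + a)**2/5 (d(a) = (a - 4)**2/5 = (-4 + a)**2/5)
j = -14 (j = -9 - 5 = -14)
j + d(x(6, 3)) = -14 + (-4 + 3)**2/5 = -14 + (1/5)*(-1)**2 = -14 + (1/5)*1 = -14 + 1/5 = -69/5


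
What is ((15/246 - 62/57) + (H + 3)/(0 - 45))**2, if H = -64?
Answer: 531440809/4915412100 ≈ 0.10812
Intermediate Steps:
((15/246 - 62/57) + (H + 3)/(0 - 45))**2 = ((15/246 - 62/57) + (-64 + 3)/(0 - 45))**2 = ((15*(1/246) - 62*1/57) - 61/(-45))**2 = ((5/82 - 62/57) - 61*(-1/45))**2 = (-4799/4674 + 61/45)**2 = (23053/70110)**2 = 531440809/4915412100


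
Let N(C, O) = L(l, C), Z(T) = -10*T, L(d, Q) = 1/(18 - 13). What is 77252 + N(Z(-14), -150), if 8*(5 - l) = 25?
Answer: 386261/5 ≈ 77252.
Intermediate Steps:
l = 15/8 (l = 5 - 1/8*25 = 5 - 25/8 = 15/8 ≈ 1.8750)
L(d, Q) = 1/5
N(C, O) = 1/5
77252 + N(Z(-14), -150) = 77252 + 1/5 = 386261/5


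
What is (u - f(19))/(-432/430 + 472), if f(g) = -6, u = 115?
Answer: 26015/101264 ≈ 0.25690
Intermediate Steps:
(u - f(19))/(-432/430 + 472) = (115 - 1*(-6))/(-432/430 + 472) = (115 + 6)/(-432*1/430 + 472) = 121/(-216/215 + 472) = 121/(101264/215) = 121*(215/101264) = 26015/101264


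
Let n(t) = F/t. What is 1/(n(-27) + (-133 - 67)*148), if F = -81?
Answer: -1/29597 ≈ -3.3787e-5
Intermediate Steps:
n(t) = -81/t
1/(n(-27) + (-133 - 67)*148) = 1/(-81/(-27) + (-133 - 67)*148) = 1/(-81*(-1/27) - 200*148) = 1/(3 - 29600) = 1/(-29597) = -1/29597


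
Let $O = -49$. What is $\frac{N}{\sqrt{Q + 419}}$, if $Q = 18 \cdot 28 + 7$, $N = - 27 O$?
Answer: $\frac{441 \sqrt{930}}{310} \approx 43.383$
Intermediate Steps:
$N = 1323$ ($N = \left(-27\right) \left(-49\right) = 1323$)
$Q = 511$ ($Q = 504 + 7 = 511$)
$\frac{N}{\sqrt{Q + 419}} = \frac{1323}{\sqrt{511 + 419}} = \frac{1323}{\sqrt{930}} = 1323 \frac{\sqrt{930}}{930} = \frac{441 \sqrt{930}}{310}$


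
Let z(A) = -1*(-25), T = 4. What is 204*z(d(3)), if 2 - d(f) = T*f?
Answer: 5100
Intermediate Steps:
d(f) = 2 - 4*f
z(A) = 25
204*z(d(3)) = 204*25 = 5100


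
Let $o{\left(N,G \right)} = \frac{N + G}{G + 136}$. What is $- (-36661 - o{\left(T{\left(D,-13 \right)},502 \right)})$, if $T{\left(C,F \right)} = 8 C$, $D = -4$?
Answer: $\frac{11695094}{319} \approx 36662.0$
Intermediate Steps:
$o{\left(N,G \right)} = \frac{G + N}{136 + G}$
$- (-36661 - o{\left(T{\left(D,-13 \right)},502 \right)}) = - (-36661 - \frac{502 + 8 \left(-4\right)}{136 + 502}) = - (-36661 - \frac{502 - 32}{638}) = - (-36661 - \frac{1}{638} \cdot 470) = - (-36661 - \frac{235}{319}) = \left(-1\right) \left(- \frac{11695094}{319}\right) = \frac{11695094}{319}$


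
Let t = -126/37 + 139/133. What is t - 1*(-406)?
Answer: 1986311/4921 ≈ 403.64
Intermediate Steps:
t = -11615/4921 (t = -126*1/37 + 139*(1/133) = -126/37 + 139/133 = -11615/4921 ≈ -2.3603)
t - 1*(-406) = -11615/4921 - 1*(-406) = -11615/4921 + 406 = 1986311/4921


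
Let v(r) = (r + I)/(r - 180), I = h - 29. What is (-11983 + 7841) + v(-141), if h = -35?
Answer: -1329377/321 ≈ -4141.4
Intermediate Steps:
I = -64 (I = -35 - 29 = -64)
v(r) = (-64 + r)/(-180 + r) (v(r) = (r - 64)/(r - 180) = (-64 + r)/(-180 + r))
(-11983 + 7841) + v(-141) = (-11983 + 7841) + (-64 - 141)/(-180 - 141) = -4142 - 205/(-321) = -4142 - 1/321*(-205) = -4142 + 205/321 = -1329377/321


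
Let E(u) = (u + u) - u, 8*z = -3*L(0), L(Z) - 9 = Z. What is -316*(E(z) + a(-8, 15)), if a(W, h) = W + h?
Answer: -2291/2 ≈ -1145.5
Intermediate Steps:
L(Z) = 9 + Z
z = -27/8 (z = (-3*(9 + 0))/8 = (-3*9)/8 = (⅛)*(-27) = -27/8 ≈ -3.3750)
E(u) = u (E(u) = 2*u - u = u)
-316*(E(z) + a(-8, 15)) = -316*(-27/8 + (-8 + 15)) = -316*(-27/8 + 7) = -316*29/8 = -2291/2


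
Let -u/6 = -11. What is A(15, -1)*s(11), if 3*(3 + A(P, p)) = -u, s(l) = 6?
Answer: -150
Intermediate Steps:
u = 66 (u = -6*(-11) = 66)
A(P, p) = -25 (A(P, p) = -3 + (-1*66)/3 = -3 + (1/3)*(-66) = -3 - 22 = -25)
A(15, -1)*s(11) = -25*6 = -150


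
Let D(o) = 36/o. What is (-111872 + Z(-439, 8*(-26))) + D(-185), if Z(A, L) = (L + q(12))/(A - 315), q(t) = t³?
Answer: -7802666812/69745 ≈ -1.1187e+5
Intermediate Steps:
Z(A, L) = (1728 + L)/(-315 + A) (Z(A, L) = (L + 12³)/(A - 315) = (L + 1728)/(-315 + A) = (1728 + L)/(-315 + A))
(-111872 + Z(-439, 8*(-26))) + D(-185) = (-111872 + (1728 + 8*(-26))/(-315 - 439)) + 36/(-185) = (-111872 + (1728 - 208)/(-754)) + 36*(-1/185) = (-111872 - 1/754*1520) - 36/185 = (-111872 - 760/377) - 36/185 = -42176504/377 - 36/185 = -7802666812/69745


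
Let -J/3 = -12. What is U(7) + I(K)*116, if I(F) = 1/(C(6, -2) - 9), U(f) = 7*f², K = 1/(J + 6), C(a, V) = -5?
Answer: 2343/7 ≈ 334.71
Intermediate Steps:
J = 36 (J = -3*(-12) = 36)
K = 1/42 (K = 1/(36 + 6) = 1/42 ≈ 0.023810)
I(F) = -1/14 (I(F) = 1/(-5 - 9) = 1/(-14) = -1/14)
U(7) + I(K)*116 = 7*7² - 1/14*116 = 7*49 - 58/7 = 343 - 58/7 = 2343/7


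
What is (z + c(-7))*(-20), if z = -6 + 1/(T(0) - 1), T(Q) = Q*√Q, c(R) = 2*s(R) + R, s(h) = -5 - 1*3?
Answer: 600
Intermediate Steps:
s(h) = -8 (s(h) = -5 - 3 = -8)
c(R) = -16 + R (c(R) = 2*(-8) + R = -16 + R)
T(Q) = Q^(3/2)
z = -7 (z = -6 + 1/(0^(3/2) - 1) = -6 + 1/(0 - 1) = -6 + 1/(-1) = -6 - 1 = -7)
(z + c(-7))*(-20) = (-7 + (-16 - 7))*(-20) = (-7 - 23)*(-20) = -30*(-20) = 600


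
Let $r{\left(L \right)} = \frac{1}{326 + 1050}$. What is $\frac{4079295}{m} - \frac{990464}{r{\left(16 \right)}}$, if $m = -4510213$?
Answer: $- \frac{6146872169832127}{4510213} \approx -1.3629 \cdot 10^{9}$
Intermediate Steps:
$r{\left(L \right)} = \frac{1}{1376}$
$\frac{4079295}{m} - \frac{990464}{r{\left(16 \right)}} = \frac{4079295}{-4510213} - 990464 \frac{1}{\frac{1}{1376}} = 4079295 \left(- \frac{1}{4510213}\right) - 1362878464 = - \frac{4079295}{4510213} - 1362878464 = - \frac{6146872169832127}{4510213}$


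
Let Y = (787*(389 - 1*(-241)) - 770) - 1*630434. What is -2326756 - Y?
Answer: -2191362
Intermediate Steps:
Y = -135394 (Y = (787*(389 + 241) - 770) - 630434 = (787*630 - 770) - 630434 = (495810 - 770) - 630434 = 495040 - 630434 = -135394)
-2326756 - Y = -2326756 - 1*(-135394) = -2326756 + 135394 = -2191362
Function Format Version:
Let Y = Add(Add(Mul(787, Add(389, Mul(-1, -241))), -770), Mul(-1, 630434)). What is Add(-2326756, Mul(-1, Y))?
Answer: -2191362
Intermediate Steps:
Y = -135394 (Y = Add(Add(Mul(787, Add(389, 241)), -770), -630434) = Add(Add(Mul(787, 630), -770), -630434) = Add(Add(495810, -770), -630434) = Add(495040, -630434) = -135394)
Add(-2326756, Mul(-1, Y)) = Add(-2326756, Mul(-1, -135394)) = Add(-2326756, 135394) = -2191362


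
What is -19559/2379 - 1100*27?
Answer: -70675859/2379 ≈ -29708.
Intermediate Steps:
-19559/2379 - 1100*27 = -19559*1/2379 - 1*29700 = -19559/2379 - 29700 = -70675859/2379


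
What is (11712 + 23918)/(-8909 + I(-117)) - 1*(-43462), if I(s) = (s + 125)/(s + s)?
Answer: 45298751224/1042357 ≈ 43458.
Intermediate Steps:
I(s) = (125 + s)/(2*s) (I(s) = (125 + s)/((2*s)) = (125 + s)*(1/(2*s)) = (125 + s)/(2*s))
(11712 + 23918)/(-8909 + I(-117)) - 1*(-43462) = (11712 + 23918)/(-8909 + (½)*(125 - 117)/(-117)) - 1*(-43462) = 35630/(-8909 + (½)*(-1/117)*8) + 43462 = 35630/(-8909 - 4/117) + 43462 = 35630/(-1042357/117) + 43462 = 35630*(-117/1042357) + 43462 = -4168710/1042357 + 43462 = 45298751224/1042357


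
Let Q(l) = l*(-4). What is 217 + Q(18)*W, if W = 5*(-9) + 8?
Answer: 2881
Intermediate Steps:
Q(l) = -4*l
W = -37 (W = -45 + 8 = -37)
217 + Q(18)*W = 217 - 4*18*(-37) = 217 - 72*(-37) = 217 + 2664 = 2881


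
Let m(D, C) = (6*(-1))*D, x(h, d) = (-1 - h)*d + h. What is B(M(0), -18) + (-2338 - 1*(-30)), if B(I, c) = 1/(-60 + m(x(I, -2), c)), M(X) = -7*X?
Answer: -166177/72 ≈ -2308.0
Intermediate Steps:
x(h, d) = h + d*(-1 - h) (x(h, d) = d*(-1 - h) + h = h + d*(-1 - h))
m(D, C) = -6*D
B(I, c) = 1/(-72 - 18*I) (B(I, c) = 1/(-60 - 6*(I - 1*(-2) - 1*(-2)*I)) = 1/(-60 - 6*(I + 2 + 2*I)) = 1/(-60 - 6*(2 + 3*I)) = 1/(-60 + (-12 - 18*I)) = 1/(-72 - 18*I))
B(M(0), -18) + (-2338 - 1*(-30)) = -1/(72 + 18*(-7*0)) + (-2338 - 1*(-30)) = -1/(72 + 18*0) + (-2338 + 30) = -1/(72 + 0) - 2308 = -1/72 - 2308 = -166177/72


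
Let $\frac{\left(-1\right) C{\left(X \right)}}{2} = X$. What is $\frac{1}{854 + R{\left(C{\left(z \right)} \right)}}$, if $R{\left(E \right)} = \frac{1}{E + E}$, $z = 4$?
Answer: $\frac{16}{13663} \approx 0.001171$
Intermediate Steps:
$C{\left(X \right)} = - 2 X$
$R{\left(E \right)} = \frac{1}{2 E}$
$\frac{1}{854 + R{\left(C{\left(z \right)} \right)}} = \frac{1}{854 + \frac{1}{2 \left(\left(-2\right) 4\right)}} = \frac{1}{854 + \frac{1}{2 \left(-8\right)}} = \frac{1}{854 + \frac{1}{2} \left(- \frac{1}{8}\right)} = \frac{1}{854 - \frac{1}{16}} = \frac{1}{\frac{13663}{16}} = \frac{16}{13663}$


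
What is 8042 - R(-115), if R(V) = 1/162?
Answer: 1302803/162 ≈ 8042.0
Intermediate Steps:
R(V) = 1/162
8042 - R(-115) = 8042 - 1*1/162 = 8042 - 1/162 = 1302803/162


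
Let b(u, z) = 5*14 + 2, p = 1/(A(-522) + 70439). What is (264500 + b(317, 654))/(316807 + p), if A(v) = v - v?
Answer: 9318093554/11157784137 ≈ 0.83512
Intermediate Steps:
A(v) = 0
p = 1/70439 (p = 1/(0 + 70439) = 1/70439 ≈ 1.4197e-5)
b(u, z) = 72 (b(u, z) = 70 + 2 = 72)
(264500 + b(317, 654))/(316807 + p) = (264500 + 72)/(316807 + 1/70439) = 264572/(22315568274/70439) = 264572*(70439/22315568274) = 9318093554/11157784137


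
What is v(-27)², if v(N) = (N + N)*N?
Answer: 2125764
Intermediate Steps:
v(N) = 2*N² (v(N) = (2*N)*N = 2*N²)
v(-27)² = (2*(-27)²)² = (2*729)² = 1458² = 2125764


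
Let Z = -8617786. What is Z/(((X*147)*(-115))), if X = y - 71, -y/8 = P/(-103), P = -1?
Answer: -887631958/123761505 ≈ -7.1721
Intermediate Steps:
y = -8/103 (y = -(-8)/(-103) = -(-8)*(-1)/103 = -8*1/103 = -8/103 ≈ -0.077670)
X = -7321/103 (X = -8/103 - 71 = -7321/103 ≈ -71.078)
Z/(((X*147)*(-115))) = -8617786/(-7321/103*147*(-115)) = -8617786/((-1076187/103*(-115))) = -8617786/123761505/103 = -8617786*103/123761505 = -887631958/123761505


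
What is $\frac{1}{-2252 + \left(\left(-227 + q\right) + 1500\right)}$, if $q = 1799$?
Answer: $\frac{1}{820} \approx 0.0012195$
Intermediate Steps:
$\frac{1}{-2252 + \left(\left(-227 + q\right) + 1500\right)} = \frac{1}{-2252 + \left(\left(-227 + 1799\right) + 1500\right)} = \frac{1}{-2252 + \left(1572 + 1500\right)} = \frac{1}{-2252 + 3072} = \frac{1}{820}$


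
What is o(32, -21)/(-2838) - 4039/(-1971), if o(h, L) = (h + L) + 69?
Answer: 1884167/932283 ≈ 2.0210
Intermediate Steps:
o(h, L) = 69 + L + h (o(h, L) = (L + h) + 69 = 69 + L + h)
o(32, -21)/(-2838) - 4039/(-1971) = (69 - 21 + 32)/(-2838) - 4039/(-1971) = 80*(-1/2838) - 4039*(-1/1971) = -40/1419 + 4039/1971 = 1884167/932283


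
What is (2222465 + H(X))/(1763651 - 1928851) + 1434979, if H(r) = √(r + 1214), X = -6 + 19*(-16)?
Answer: 6773037381/4720 - √226/82600 ≈ 1.4350e+6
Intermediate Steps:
X = -310 (X = -6 - 304 = -310)
H(r) = √(1214 + r)
(2222465 + H(X))/(1763651 - 1928851) + 1434979 = (2222465 + √(1214 - 310))/(1763651 - 1928851) + 1434979 = (2222465 + √904)/(-165200) + 1434979 = (2222465 + 2*√226)*(-1/165200) + 1434979 = (-63499/4720 - √226/82600) + 1434979 = 6773037381/4720 - √226/82600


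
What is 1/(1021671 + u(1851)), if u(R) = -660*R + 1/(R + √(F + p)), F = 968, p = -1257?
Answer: -685260306759/137044523118246013 + 17*I/137044523118246013 ≈ -5.0003e-6 + 1.2405e-16*I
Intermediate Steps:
u(R) = 1/(R + 17*I) - 660*R (u(R) = -660*R + 1/(R + √(968 - 1257)) = -660*R + 1/(R + √(-289)) = -660*R + 1/(R + 17*I) = 1/(R + 17*I) - 660*R)
1/(1021671 + u(1851)) = 1/(1021671 + (1 - 660*1851² - 11220*I*1851)/(1851 + 17*I)) = 1/(1021671 + ((1851 - 17*I)/3426490)*(1 - 660*3426201 - 20768220*I)) = 1/(1021671 + ((1851 - 17*I)/3426490)*(1 - 2261292660 - 20768220*I)) = 1/(1021671 + ((1851 - 17*I)/3426490)*(-2261292659 - 20768220*I)) = 1/(1021671 + (-2261292659 - 20768220*I)*(1851 - 17*I)/3426490)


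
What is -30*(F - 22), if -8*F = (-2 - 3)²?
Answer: 3015/4 ≈ 753.75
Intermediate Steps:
F = -25/8 (F = -(-2 - 3)²/8 = -⅛*(-5)² = -⅛*25 = -25/8 ≈ -3.1250)
-30*(F - 22) = -30*(-25/8 - 22) = -30*(-201/8) = 3015/4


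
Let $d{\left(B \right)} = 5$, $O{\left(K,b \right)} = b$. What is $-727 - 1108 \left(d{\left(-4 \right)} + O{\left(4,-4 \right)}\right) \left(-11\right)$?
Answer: $11461$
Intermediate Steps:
$-727 - 1108 \left(d{\left(-4 \right)} + O{\left(4,-4 \right)}\right) \left(-11\right) = -727 - 1108 \left(5 - 4\right) \left(-11\right) = -727 - 1108 \cdot 1 \left(-11\right) = -727 - -12188 = -727 + 12188 = 11461$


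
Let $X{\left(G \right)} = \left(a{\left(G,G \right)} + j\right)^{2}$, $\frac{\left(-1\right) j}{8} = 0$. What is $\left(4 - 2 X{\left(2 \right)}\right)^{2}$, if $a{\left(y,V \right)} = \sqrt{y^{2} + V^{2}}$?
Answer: $144$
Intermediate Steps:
$j = 0$ ($j = \left(-8\right) 0 = 0$)
$a{\left(y,V \right)} = \sqrt{V^{2} + y^{2}}$
$X{\left(G \right)} = 2 G^{2}$ ($X{\left(G \right)} = \left(\sqrt{G^{2} + G^{2}} + 0\right)^{2} = \left(\sqrt{2 G^{2}} + 0\right)^{2} = \left(\sqrt{2} \sqrt{G^{2}} + 0\right)^{2} = \left(\sqrt{2} \sqrt{G^{2}}\right)^{2} = 2 G^{2}$)
$\left(4 - 2 X{\left(2 \right)}\right)^{2} = \left(4 - 2 \cdot 2 \cdot 2^{2}\right)^{2} = \left(4 - 2 \cdot 2 \cdot 4\right)^{2} = \left(4 - 16\right)^{2} = \left(-12\right)^{2} = 144$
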